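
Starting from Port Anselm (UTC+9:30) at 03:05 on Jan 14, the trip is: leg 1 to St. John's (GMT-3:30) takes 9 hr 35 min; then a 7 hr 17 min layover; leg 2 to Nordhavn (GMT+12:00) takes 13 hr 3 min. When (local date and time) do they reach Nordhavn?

11:30 on January 15

Convert departure to UTC: 03:05 − 9:30 = 17:35 UTC on Jan 13.
Add 9 hours 35 minutes leg 1 → 03:10 UTC (Jan 14).
Add 7 hours and 17 minutes layover in St. John's → 10:27 UTC.
Add 13 hours 3 minutes leg 2 → 23:30 UTC.
Nordhavn is UTC+12:00, so local arrival = 23:30 + 12:00 = 11:30 on Jan 15.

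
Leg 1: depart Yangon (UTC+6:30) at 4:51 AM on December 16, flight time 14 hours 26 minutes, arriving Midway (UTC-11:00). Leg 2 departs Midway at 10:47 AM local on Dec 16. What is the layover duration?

9 hours

Convert departure to UTC: 4:51 AM − 6:30 = 10:21 PM UTC on Dec 15.
Add 14 hours and 26 minutes flight time → 12:47 PM UTC (Dec 16).
Midway is UTC−11:00, so local arrival = 12:47 PM − 11:00 = 1:47 AM on Dec 16.
Layover = 10:47 AM − 1:47 AM = 9 hours.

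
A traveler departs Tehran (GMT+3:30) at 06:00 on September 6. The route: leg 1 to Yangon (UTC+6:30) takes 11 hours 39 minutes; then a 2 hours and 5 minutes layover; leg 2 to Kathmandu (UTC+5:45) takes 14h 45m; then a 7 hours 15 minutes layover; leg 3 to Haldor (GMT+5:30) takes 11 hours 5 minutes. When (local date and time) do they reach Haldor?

06:49 on September 8

Convert departure to UTC: 06:00 − 3:30 = 02:30 UTC on Sep 6.
Add 11 hours and 39 minutes leg 1 → 14:09 UTC.
Add 2 hours and 5 minutes layover in Yangon → 16:14 UTC.
Add 14 hours and 45 minutes leg 2 → 06:59 UTC (Sep 7).
Add 7 hours 15 minutes layover in Kathmandu → 14:14 UTC.
Add 11 hours 5 minutes leg 3 → 01:19 UTC (Sep 8).
Haldor is UTC+5:30, so local arrival = 01:19 + 5:30 = 06:49 on Sep 8.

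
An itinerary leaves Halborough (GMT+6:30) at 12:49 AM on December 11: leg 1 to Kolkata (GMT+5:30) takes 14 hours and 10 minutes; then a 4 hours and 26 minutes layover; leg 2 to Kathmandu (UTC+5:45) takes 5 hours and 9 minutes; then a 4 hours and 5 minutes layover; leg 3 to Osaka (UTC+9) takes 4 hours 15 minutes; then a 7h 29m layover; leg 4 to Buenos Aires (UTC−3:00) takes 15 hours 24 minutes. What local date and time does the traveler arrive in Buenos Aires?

Convert departure to UTC: 12:49 AM − 6:30 = 6:19 PM UTC on Dec 10.
Add 14 hours 10 minutes leg 1 → 8:29 AM UTC (Dec 11).
Add 4 hours and 26 minutes layover in Kolkata → 12:55 PM UTC.
Add 5 hours 9 minutes leg 2 → 6:04 PM UTC.
Add 4 hours 5 minutes layover in Kathmandu → 10:09 PM UTC.
Add 4 hours and 15 minutes leg 3 → 2:24 AM UTC (Dec 12).
Add 7 hours 29 minutes layover in Osaka → 9:53 AM UTC.
Add 15 hours and 24 minutes leg 4 → 1:17 AM UTC (Dec 13).
Buenos Aires is UTC−3:00, so local arrival = 1:17 AM − 3:00 = 10:17 PM on Dec 12.

10:17 PM on Dec 12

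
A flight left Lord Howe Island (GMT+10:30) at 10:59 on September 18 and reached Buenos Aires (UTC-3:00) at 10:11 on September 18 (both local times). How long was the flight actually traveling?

12 hours 42 minutes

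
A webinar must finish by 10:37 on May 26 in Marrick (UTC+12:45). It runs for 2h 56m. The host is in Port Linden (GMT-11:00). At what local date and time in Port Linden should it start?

07:56 on May 25

Target end time in UTC: 10:37 − 12:45 = 21:52 on May 25.
Subtract 2 hours 56 minutes → start 18:56 UTC on May 25.
Port Linden is UTC−11:00: 18:56 − 11:00 = 07:56 on May 25.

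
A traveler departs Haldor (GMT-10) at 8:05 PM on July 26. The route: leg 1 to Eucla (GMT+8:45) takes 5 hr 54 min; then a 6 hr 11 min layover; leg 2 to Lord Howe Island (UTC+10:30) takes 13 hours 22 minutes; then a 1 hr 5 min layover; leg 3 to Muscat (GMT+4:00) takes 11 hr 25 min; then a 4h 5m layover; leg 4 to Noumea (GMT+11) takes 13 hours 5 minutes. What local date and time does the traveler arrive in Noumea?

12:12 AM on July 30

Convert departure to UTC: 8:05 PM + 10:00 = 6:05 AM UTC on Jul 27.
Add 5 hours and 54 minutes leg 1 → 11:59 AM UTC.
Add 6 hours 11 minutes layover in Eucla → 6:10 PM UTC.
Add 13 hours 22 minutes leg 2 → 7:32 AM UTC (Jul 28).
Add 1 hour 5 minutes layover in Lord Howe Island → 8:37 AM UTC.
Add 11 hours and 25 minutes leg 3 → 8:02 PM UTC.
Add 4 hours 5 minutes layover in Muscat → 12:07 AM UTC (Jul 29).
Add 13 hours and 5 minutes leg 4 → 1:12 PM UTC.
Noumea is UTC+11:00, so local arrival = 1:12 PM + 11:00 = 12:12 AM on Jul 30.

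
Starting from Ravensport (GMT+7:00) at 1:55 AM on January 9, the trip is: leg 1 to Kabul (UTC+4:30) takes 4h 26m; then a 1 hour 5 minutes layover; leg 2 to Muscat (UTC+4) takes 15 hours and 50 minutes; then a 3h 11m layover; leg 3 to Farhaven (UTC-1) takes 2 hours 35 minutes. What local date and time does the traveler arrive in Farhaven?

Convert departure to UTC: 1:55 AM − 7:00 = 6:55 PM UTC on Jan 8.
Add 4 hours and 26 minutes leg 1 → 11:21 PM UTC.
Add 1 hour and 5 minutes layover in Kabul → 12:26 AM UTC (Jan 9).
Add 15 hours 50 minutes leg 2 → 4:16 PM UTC.
Add 3 hours 11 minutes layover in Muscat → 7:27 PM UTC.
Add 2 hours 35 minutes leg 3 → 10:02 PM UTC.
Farhaven is UTC−1:00, so local arrival = 10:02 PM − 1:00 = 9:02 PM on Jan 9.

9:02 PM on January 9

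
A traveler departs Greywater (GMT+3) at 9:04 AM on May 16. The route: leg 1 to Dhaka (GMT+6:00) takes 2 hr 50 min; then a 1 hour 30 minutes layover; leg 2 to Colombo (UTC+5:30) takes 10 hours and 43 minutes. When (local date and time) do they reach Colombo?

Convert departure to UTC: 9:04 AM − 3:00 = 6:04 AM UTC on May 16.
Add 2 hours and 50 minutes leg 1 → 8:54 AM UTC.
Add 1 hour and 30 minutes layover in Dhaka → 10:24 AM UTC.
Add 10 hours 43 minutes leg 2 → 9:07 PM UTC.
Colombo is UTC+5:30, so local arrival = 9:07 PM + 5:30 = 2:37 AM on May 17.

2:37 AM on May 17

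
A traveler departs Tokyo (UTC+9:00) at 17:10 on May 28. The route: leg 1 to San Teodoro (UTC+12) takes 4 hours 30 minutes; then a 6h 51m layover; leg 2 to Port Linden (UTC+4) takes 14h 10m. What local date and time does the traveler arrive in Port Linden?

Convert departure to UTC: 17:10 − 9:00 = 08:10 UTC on May 28.
Add 4 hours and 30 minutes leg 1 → 12:40 UTC.
Add 6 hours and 51 minutes layover in San Teodoro → 19:31 UTC.
Add 14 hours and 10 minutes leg 2 → 09:41 UTC (May 29).
Port Linden is UTC+4:00, so local arrival = 09:41 + 4:00 = 13:41 on May 29.

13:41 on May 29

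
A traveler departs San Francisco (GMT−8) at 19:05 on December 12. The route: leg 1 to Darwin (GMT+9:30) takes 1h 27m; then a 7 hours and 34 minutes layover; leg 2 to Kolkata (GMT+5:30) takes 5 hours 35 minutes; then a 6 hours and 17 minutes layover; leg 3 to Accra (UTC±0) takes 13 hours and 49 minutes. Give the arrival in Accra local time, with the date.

Convert departure to UTC: 19:05 + 8:00 = 03:05 UTC on Dec 13.
Add 1 hour and 27 minutes leg 1 → 04:32 UTC.
Add 7 hours and 34 minutes layover in Darwin → 12:06 UTC.
Add 5 hours and 35 minutes leg 2 → 17:41 UTC.
Add 6 hours and 17 minutes layover in Kolkata → 23:58 UTC.
Add 13 hours and 49 minutes leg 3 → 13:47 UTC (Dec 14).
Accra is UTC+0, so local arrival is the same: 13:47 on Dec 14.

13:47 on December 14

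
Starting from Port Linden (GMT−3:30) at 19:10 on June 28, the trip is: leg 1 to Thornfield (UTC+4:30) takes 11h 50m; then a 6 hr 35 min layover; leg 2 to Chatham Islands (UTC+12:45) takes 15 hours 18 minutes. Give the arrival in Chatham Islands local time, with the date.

21:08 on June 30

Convert departure to UTC: 19:10 + 3:30 = 22:40 UTC on Jun 28.
Add 11 hours 50 minutes leg 1 → 10:30 UTC (Jun 29).
Add 6 hours and 35 minutes layover in Thornfield → 17:05 UTC.
Add 15 hours 18 minutes leg 2 → 08:23 UTC (Jun 30).
Chatham Islands is UTC+12:45, so local arrival = 08:23 + 12:45 = 21:08 on Jun 30.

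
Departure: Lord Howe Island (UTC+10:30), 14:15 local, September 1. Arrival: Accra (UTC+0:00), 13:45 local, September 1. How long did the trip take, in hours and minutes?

Accra is 10:30 behind Lord Howe Island.
Clock-face elapsed time (ignoring zones) is −30 minutes.
Actual elapsed = −30 minutes + 10:30 = 10 hours.

10 hours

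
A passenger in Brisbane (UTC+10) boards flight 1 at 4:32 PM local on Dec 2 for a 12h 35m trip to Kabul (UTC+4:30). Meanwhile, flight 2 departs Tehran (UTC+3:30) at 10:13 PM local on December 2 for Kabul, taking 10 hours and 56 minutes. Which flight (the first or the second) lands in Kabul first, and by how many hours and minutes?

the first, by 10 hours 32 minutes

Flight 1 in UTC: 4:32 PM − 10:00 = 6:32 AM on Dec 2.
+12 hours and 35 minutes → arrive 7:07 PM UTC on Dec 2.
Flight 2 in UTC: 10:13 PM − 3:30 = 6:43 PM on Dec 2.
+10 hours 56 minutes → arrive 5:39 AM UTC on Dec 3.
Flight 1 lands earlier by 10 hours 32 minutes.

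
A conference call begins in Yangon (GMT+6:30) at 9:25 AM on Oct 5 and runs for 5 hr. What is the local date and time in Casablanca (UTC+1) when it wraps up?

Convert start to UTC: 9:25 AM − 6:30 = 2:55 AM UTC on Oct 5.
Add 5 hours duration → 7:55 AM UTC.
Casablanca is UTC+1:00, so local end time = 7:55 AM + 1:00 = 8:55 AM on Oct 5.

8:55 AM on Oct 5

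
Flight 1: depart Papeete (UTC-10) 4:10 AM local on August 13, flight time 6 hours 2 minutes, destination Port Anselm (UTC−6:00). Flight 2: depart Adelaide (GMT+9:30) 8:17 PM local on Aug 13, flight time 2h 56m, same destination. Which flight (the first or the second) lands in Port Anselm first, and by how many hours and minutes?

Flight 1 in UTC: 4:10 AM + 10:00 = 2:10 PM on Aug 13.
+6 hours and 2 minutes → arrive 8:12 PM UTC on Aug 13.
Flight 2 in UTC: 8:17 PM − 9:30 = 10:47 AM on Aug 13.
+2 hours 56 minutes → arrive 1:43 PM UTC on Aug 13.
Flight 2 lands earlier by 6 hours 29 minutes.

the second, by 6 hours 29 minutes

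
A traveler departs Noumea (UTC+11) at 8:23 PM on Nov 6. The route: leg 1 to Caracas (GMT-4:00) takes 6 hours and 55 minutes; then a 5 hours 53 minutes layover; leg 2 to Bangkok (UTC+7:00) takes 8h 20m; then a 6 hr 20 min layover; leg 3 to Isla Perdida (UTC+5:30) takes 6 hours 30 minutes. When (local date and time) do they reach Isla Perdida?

Convert departure to UTC: 8:23 PM − 11:00 = 9:23 AM UTC on Nov 6.
Add 6 hours 55 minutes leg 1 → 4:18 PM UTC.
Add 5 hours and 53 minutes layover in Caracas → 10:11 PM UTC.
Add 8 hours 20 minutes leg 2 → 6:31 AM UTC (Nov 7).
Add 6 hours and 20 minutes layover in Bangkok → 12:51 PM UTC.
Add 6 hours and 30 minutes leg 3 → 7:21 PM UTC.
Isla Perdida is UTC+5:30, so local arrival = 7:21 PM + 5:30 = 12:51 AM on Nov 8.

12:51 AM on Nov 8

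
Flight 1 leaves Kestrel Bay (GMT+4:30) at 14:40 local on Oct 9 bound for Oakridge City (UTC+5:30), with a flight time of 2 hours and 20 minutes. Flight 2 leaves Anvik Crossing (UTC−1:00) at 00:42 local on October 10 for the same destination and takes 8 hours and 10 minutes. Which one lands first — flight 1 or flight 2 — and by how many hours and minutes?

Flight 1 in UTC: 14:40 − 4:30 = 10:10 on Oct 9.
+2 hours and 20 minutes → arrive 12:30 UTC on Oct 9.
Flight 2 in UTC: 00:42 + 1:00 = 01:42 on Oct 10.
+8 hours 10 minutes → arrive 09:52 UTC on Oct 10.
Flight 1 lands earlier by 21 hours 22 minutes.

the first, by 21 hours 22 minutes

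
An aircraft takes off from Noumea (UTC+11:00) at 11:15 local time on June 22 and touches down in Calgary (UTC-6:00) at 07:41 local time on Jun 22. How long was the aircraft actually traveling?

Calgary is 17:00 behind Noumea.
Clock-face elapsed time (ignoring zones) is −3 hours 34 minutes.
Actual elapsed = −3 hours 34 minutes + 17:00 = 13 hours 26 minutes.

13 hours 26 minutes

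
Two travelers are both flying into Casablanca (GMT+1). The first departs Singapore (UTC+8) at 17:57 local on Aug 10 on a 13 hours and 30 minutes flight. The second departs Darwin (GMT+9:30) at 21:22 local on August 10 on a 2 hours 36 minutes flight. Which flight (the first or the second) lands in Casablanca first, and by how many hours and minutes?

Flight 1 in UTC: 17:57 − 8:00 = 09:57 on Aug 10.
+13 hours 30 minutes → arrive 23:27 UTC on Aug 10.
Flight 2 in UTC: 21:22 − 9:30 = 11:52 on Aug 10.
+2 hours 36 minutes → arrive 14:28 UTC on Aug 10.
Flight 2 lands earlier by 8 hours 59 minutes.

the second, by 8 hours 59 minutes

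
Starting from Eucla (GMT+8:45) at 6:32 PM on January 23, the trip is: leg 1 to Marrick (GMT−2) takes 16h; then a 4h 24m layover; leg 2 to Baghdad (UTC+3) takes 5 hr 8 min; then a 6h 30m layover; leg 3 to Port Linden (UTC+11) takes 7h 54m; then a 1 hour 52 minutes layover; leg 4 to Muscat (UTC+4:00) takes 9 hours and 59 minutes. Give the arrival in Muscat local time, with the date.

5:34 PM on Jan 25

Convert departure to UTC: 6:32 PM − 8:45 = 9:47 AM UTC on Jan 23.
Add 16 hours leg 1 → 1:47 AM UTC (Jan 24).
Add 4 hours 24 minutes layover in Marrick → 6:11 AM UTC.
Add 5 hours and 8 minutes leg 2 → 11:19 AM UTC.
Add 6 hours and 30 minutes layover in Baghdad → 5:49 PM UTC.
Add 7 hours 54 minutes leg 3 → 1:43 AM UTC (Jan 25).
Add 1 hour 52 minutes layover in Port Linden → 3:35 AM UTC.
Add 9 hours and 59 minutes leg 4 → 1:34 PM UTC.
Muscat is UTC+4:00, so local arrival = 1:34 PM + 4:00 = 5:34 PM on Jan 25.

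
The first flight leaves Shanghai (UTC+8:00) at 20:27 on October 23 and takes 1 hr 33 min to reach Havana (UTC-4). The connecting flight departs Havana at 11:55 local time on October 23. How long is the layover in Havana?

1 hour 55 minutes

Convert departure to UTC: 20:27 − 8:00 = 12:27 UTC on Oct 23.
Add 1 hour and 33 minutes flight time → 14:00 UTC.
Havana is UTC−4:00, so local arrival = 14:00 − 4:00 = 10:00 on Oct 23.
Layover = 11:55 − 10:00 = 1 hour 55 minutes.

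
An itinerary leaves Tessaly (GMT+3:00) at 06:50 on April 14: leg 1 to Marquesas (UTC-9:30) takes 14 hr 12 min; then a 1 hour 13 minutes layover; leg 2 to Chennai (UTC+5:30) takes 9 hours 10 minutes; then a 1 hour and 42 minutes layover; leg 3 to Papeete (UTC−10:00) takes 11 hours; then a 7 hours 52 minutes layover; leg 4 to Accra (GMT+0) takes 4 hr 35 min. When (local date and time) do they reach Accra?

05:34 on April 16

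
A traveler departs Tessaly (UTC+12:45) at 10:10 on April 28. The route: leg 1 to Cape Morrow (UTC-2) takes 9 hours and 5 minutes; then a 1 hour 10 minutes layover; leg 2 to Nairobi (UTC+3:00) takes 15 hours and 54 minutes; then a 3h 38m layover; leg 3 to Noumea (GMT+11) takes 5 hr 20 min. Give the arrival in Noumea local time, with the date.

19:32 on April 29

Convert departure to UTC: 10:10 − 12:45 = 21:25 UTC on Apr 27.
Add 9 hours and 5 minutes leg 1 → 06:30 UTC (Apr 28).
Add 1 hour 10 minutes layover in Cape Morrow → 07:40 UTC.
Add 15 hours 54 minutes leg 2 → 23:34 UTC.
Add 3 hours 38 minutes layover in Nairobi → 03:12 UTC (Apr 29).
Add 5 hours 20 minutes leg 3 → 08:32 UTC.
Noumea is UTC+11:00, so local arrival = 08:32 + 11:00 = 19:32 on Apr 29.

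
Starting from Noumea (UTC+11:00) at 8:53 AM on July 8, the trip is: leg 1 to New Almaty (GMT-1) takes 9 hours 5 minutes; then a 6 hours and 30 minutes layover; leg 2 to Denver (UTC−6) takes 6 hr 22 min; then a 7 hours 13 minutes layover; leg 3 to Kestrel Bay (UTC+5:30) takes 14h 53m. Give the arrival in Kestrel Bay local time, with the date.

11:26 PM on July 9

Convert departure to UTC: 8:53 AM − 11:00 = 9:53 PM UTC on Jul 7.
Add 9 hours 5 minutes leg 1 → 6:58 AM UTC (Jul 8).
Add 6 hours and 30 minutes layover in New Almaty → 1:28 PM UTC.
Add 6 hours and 22 minutes leg 2 → 7:50 PM UTC.
Add 7 hours and 13 minutes layover in Denver → 3:03 AM UTC (Jul 9).
Add 14 hours 53 minutes leg 3 → 5:56 PM UTC.
Kestrel Bay is UTC+5:30, so local arrival = 5:56 PM + 5:30 = 11:26 PM on Jul 9.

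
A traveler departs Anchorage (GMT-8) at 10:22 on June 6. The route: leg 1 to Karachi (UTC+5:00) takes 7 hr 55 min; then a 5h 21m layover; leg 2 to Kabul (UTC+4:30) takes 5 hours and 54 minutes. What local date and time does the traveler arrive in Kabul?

18:02 on June 7

Convert departure to UTC: 10:22 + 8:00 = 18:22 UTC on Jun 6.
Add 7 hours and 55 minutes leg 1 → 02:17 UTC (Jun 7).
Add 5 hours 21 minutes layover in Karachi → 07:38 UTC.
Add 5 hours 54 minutes leg 2 → 13:32 UTC.
Kabul is UTC+4:30, so local arrival = 13:32 + 4:30 = 18:02 on Jun 7.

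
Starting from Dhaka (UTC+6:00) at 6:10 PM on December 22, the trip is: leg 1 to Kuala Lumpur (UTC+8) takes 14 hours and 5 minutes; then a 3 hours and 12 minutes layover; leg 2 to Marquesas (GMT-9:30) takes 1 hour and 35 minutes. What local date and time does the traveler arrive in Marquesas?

9:32 PM on December 22

Convert departure to UTC: 6:10 PM − 6:00 = 12:10 PM UTC on Dec 22.
Add 14 hours and 5 minutes leg 1 → 2:15 AM UTC (Dec 23).
Add 3 hours 12 minutes layover in Kuala Lumpur → 5:27 AM UTC.
Add 1 hour 35 minutes leg 2 → 7:02 AM UTC.
Marquesas is UTC−9:30, so local arrival = 7:02 AM − 9:30 = 9:32 PM on Dec 22.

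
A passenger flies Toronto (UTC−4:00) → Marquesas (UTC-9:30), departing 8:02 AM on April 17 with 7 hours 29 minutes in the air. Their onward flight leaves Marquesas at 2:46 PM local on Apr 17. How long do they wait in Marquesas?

4 hours 45 minutes

Convert departure to UTC: 8:02 AM + 4:00 = 12:02 PM UTC on Apr 17.
Add 7 hours 29 minutes flight time → 7:31 PM UTC.
Marquesas is UTC−9:30, so local arrival = 7:31 PM − 9:30 = 10:01 AM on Apr 17.
Layover = 2:46 PM − 10:01 AM = 4 hours 45 minutes.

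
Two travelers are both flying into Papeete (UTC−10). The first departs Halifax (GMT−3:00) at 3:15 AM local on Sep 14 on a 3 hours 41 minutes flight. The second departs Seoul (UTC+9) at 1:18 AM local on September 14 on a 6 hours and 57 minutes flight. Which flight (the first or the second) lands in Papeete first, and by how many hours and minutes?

Flight 1 in UTC: 3:15 AM + 3:00 = 6:15 AM on Sep 14.
+3 hours and 41 minutes → arrive 9:56 AM UTC on Sep 14.
Flight 2 in UTC: 1:18 AM − 9:00 = 4:18 PM on Sep 13.
+6 hours 57 minutes → arrive 11:15 PM UTC on Sep 13.
Flight 2 lands earlier by 10 hours 41 minutes.

the second, by 10 hours 41 minutes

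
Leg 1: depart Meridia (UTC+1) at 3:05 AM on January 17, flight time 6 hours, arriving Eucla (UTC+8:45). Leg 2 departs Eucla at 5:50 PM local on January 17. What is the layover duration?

1 hour

Convert departure to UTC: 3:05 AM − 1:00 = 2:05 AM UTC on Jan 17.
Add 6 hours flight time → 8:05 AM UTC.
Eucla is UTC+8:45, so local arrival = 8:05 AM + 8:45 = 4:50 PM on Jan 17.
Layover = 5:50 PM − 4:50 PM = 1 hour.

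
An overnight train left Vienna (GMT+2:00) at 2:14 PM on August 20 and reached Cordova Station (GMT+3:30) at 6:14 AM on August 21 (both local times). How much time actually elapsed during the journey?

Departure in UTC: 2:14 PM − 2:00 = 12:14 PM on Aug 20.
Arrival in UTC: 6:14 AM − 3:30 = 2:44 AM on Aug 21.
Elapsed = 2:44 AM − 12:14 PM (+1 day) = 14 hours 30 minutes.

14 hours 30 minutes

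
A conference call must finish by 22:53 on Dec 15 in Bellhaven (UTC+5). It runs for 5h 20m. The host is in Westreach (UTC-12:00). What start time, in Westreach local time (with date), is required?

Target end time in UTC: 22:53 − 5:00 = 17:53 on Dec 15.
Subtract 5 hours and 20 minutes → start 12:33 UTC on Dec 15.
Westreach is UTC−12:00: 12:33 − 12:00 = 00:33 on Dec 15.

00:33 on Dec 15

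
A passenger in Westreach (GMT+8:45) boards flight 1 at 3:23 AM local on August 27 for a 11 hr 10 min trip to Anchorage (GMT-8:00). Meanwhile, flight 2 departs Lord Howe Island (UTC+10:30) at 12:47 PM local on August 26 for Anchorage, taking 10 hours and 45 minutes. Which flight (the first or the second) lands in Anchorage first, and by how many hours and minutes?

the second, by 16 hours 46 minutes

Flight 1 in UTC: 3:23 AM − 8:45 = 6:38 PM on Aug 26.
+11 hours 10 minutes → arrive 5:48 AM UTC on Aug 27.
Flight 2 in UTC: 12:47 PM − 10:30 = 2:17 AM on Aug 26.
+10 hours and 45 minutes → arrive 1:02 PM UTC on Aug 26.
Flight 2 lands earlier by 16 hours 46 minutes.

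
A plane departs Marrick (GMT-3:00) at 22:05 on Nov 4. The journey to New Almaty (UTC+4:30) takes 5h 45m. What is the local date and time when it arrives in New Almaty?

Convert departure to UTC: 22:05 + 3:00 = 01:05 UTC on Nov 5.
Add 5 hours 45 minutes travel time → 06:50 UTC.
New Almaty is UTC+4:30, so local arrival = 06:50 + 4:30 = 11:20 on Nov 5.

11:20 on Nov 5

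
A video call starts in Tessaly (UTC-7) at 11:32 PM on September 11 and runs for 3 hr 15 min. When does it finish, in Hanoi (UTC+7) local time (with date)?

4:47 PM on Sep 12

Convert start to UTC: 11:32 PM + 7:00 = 6:32 AM UTC on Sep 12.
Add 3 hours and 15 minutes duration → 9:47 AM UTC.
Hanoi is UTC+7:00, so local end time = 9:47 AM + 7:00 = 4:47 PM on Sep 12.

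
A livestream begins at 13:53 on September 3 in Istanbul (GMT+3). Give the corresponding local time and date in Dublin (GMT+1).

Dublin is 2:00 behind Istanbul.
Shift by the zone difference: 13:53 − 2:00 = 11:53 on Sep 3 in Dublin.

11:53 on September 3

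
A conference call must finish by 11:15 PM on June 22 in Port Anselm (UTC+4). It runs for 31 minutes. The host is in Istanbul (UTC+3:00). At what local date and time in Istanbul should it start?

Target end time in UTC: 11:15 PM − 4:00 = 7:15 PM on Jun 22.
Subtract 31 minutes → start 6:44 PM UTC on Jun 22.
Istanbul is UTC+3:00: 6:44 PM + 3:00 = 9:44 PM on Jun 22.

9:44 PM on Jun 22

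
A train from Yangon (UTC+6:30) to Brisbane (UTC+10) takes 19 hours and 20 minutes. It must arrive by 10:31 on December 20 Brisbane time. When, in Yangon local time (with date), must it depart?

11:41 on Dec 19

Target arrival in UTC: 10:31 − 10:00 = 00:31 on Dec 20.
Subtract 19 hours 20 minutes → departure 05:11 UTC on Dec 19.
Yangon is UTC+6:30: 05:11 + 6:30 = 11:41 on Dec 19.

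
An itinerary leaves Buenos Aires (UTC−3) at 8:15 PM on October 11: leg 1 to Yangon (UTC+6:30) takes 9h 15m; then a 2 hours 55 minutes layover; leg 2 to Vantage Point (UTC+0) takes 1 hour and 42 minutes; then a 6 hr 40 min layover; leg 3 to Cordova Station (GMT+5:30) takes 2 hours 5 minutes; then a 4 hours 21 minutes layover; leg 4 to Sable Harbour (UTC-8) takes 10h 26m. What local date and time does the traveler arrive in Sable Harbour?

Convert departure to UTC: 8:15 PM + 3:00 = 11:15 PM UTC on Oct 11.
Add 9 hours 15 minutes leg 1 → 8:30 AM UTC (Oct 12).
Add 2 hours and 55 minutes layover in Yangon → 11:25 AM UTC.
Add 1 hour 42 minutes leg 2 → 1:07 PM UTC.
Add 6 hours and 40 minutes layover in Vantage Point → 7:47 PM UTC.
Add 2 hours 5 minutes leg 3 → 9:52 PM UTC.
Add 4 hours 21 minutes layover in Cordova Station → 2:13 AM UTC (Oct 13).
Add 10 hours and 26 minutes leg 4 → 12:39 PM UTC.
Sable Harbour is UTC−8:00, so local arrival = 12:39 PM − 8:00 = 4:39 AM on Oct 13.

4:39 AM on October 13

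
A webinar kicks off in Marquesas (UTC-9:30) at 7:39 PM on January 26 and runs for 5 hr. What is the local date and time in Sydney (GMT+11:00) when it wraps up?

Sydney is 20:30 ahead of Marquesas.
After 5 hours it is 12:39 AM (Jan 27) in Marquesas.
Shift by the zone difference: 12:39 AM + 20:30 = 9:09 PM on Jan 27 in Sydney.

9:09 PM on January 27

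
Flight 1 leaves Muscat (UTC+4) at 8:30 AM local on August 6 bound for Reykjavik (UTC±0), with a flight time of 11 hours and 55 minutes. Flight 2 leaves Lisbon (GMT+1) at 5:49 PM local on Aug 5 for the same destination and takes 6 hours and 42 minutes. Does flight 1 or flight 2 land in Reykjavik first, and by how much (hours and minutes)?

the second, by 16 hours 54 minutes

Flight 1 in UTC: 8:30 AM − 4:00 = 4:30 AM on Aug 6.
+11 hours and 55 minutes → arrive 4:25 PM UTC on Aug 6.
Flight 2 in UTC: 5:49 PM − 1:00 = 4:49 PM on Aug 5.
+6 hours 42 minutes → arrive 11:31 PM UTC on Aug 5.
Flight 2 lands earlier by 16 hours 54 minutes.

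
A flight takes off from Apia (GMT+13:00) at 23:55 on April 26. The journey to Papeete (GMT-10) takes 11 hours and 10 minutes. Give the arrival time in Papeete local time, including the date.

12:05 on April 26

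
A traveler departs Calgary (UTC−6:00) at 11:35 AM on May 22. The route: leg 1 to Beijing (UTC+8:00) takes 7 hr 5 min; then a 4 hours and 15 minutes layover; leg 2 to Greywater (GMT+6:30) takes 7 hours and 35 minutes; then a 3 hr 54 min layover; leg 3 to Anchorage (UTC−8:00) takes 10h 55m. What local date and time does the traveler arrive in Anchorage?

Convert departure to UTC: 11:35 AM + 6:00 = 5:35 PM UTC on May 22.
Add 7 hours and 5 minutes leg 1 → 12:40 AM UTC (May 23).
Add 4 hours and 15 minutes layover in Beijing → 4:55 AM UTC.
Add 7 hours 35 minutes leg 2 → 12:30 PM UTC.
Add 3 hours 54 minutes layover in Greywater → 4:24 PM UTC.
Add 10 hours 55 minutes leg 3 → 3:19 AM UTC (May 24).
Anchorage is UTC−8:00, so local arrival = 3:19 AM − 8:00 = 7:19 PM on May 23.

7:19 PM on May 23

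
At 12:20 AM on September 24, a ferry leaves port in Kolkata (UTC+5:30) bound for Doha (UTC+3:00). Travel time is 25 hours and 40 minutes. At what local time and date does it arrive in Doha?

Doha is 2:30 behind Kolkata.
After 25 hours and 40 minutes it is 2:00 AM (Sep 25) in Kolkata.
Shift by the zone difference: 2:00 AM − 2:30 = 11:30 PM on Sep 24 in Doha.

11:30 PM on Sep 24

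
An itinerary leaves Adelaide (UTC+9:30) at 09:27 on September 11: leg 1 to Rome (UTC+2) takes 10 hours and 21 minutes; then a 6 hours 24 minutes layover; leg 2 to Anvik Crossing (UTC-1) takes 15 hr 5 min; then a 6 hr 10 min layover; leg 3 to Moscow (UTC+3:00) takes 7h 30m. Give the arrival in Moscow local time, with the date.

00:27 on September 13

Convert departure to UTC: 09:27 − 9:30 = 23:57 UTC on Sep 10.
Add 10 hours and 21 minutes leg 1 → 10:18 UTC (Sep 11).
Add 6 hours 24 minutes layover in Rome → 16:42 UTC.
Add 15 hours 5 minutes leg 2 → 07:47 UTC (Sep 12).
Add 6 hours 10 minutes layover in Anvik Crossing → 13:57 UTC.
Add 7 hours 30 minutes leg 3 → 21:27 UTC.
Moscow is UTC+3:00, so local arrival = 21:27 + 3:00 = 00:27 on Sep 13.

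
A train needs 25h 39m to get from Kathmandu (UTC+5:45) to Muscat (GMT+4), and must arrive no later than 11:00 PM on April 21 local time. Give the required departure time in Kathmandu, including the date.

Target arrival in UTC: 11:00 PM − 4:00 = 7:00 PM on Apr 21.
Subtract 25 hours and 39 minutes → departure 5:21 PM UTC on Apr 20.
Kathmandu is UTC+5:45: 5:21 PM + 5:45 = 11:06 PM on Apr 20.

11:06 PM on April 20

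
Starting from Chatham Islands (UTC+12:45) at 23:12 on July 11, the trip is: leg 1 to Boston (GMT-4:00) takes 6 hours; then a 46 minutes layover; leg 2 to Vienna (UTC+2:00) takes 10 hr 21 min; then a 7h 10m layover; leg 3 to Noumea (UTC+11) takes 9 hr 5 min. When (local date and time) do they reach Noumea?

Convert departure to UTC: 23:12 − 12:45 = 10:27 UTC on Jul 11.
Add 6 hours leg 1 → 16:27 UTC.
Add 46 minutes layover in Boston → 17:13 UTC.
Add 10 hours 21 minutes leg 2 → 03:34 UTC (Jul 12).
Add 7 hours 10 minutes layover in Vienna → 10:44 UTC.
Add 9 hours 5 minutes leg 3 → 19:49 UTC.
Noumea is UTC+11:00, so local arrival = 19:49 + 11:00 = 06:49 on Jul 13.

06:49 on July 13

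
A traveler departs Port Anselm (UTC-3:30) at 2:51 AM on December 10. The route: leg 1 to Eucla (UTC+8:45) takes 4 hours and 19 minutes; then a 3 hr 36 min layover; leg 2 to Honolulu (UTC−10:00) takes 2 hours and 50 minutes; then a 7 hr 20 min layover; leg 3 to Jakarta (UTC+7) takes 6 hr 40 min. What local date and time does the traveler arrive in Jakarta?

2:06 PM on December 11

Convert departure to UTC: 2:51 AM + 3:30 = 6:21 AM UTC on Dec 10.
Add 4 hours and 19 minutes leg 1 → 10:40 AM UTC.
Add 3 hours 36 minutes layover in Eucla → 2:16 PM UTC.
Add 2 hours and 50 minutes leg 2 → 5:06 PM UTC.
Add 7 hours and 20 minutes layover in Honolulu → 12:26 AM UTC (Dec 11).
Add 6 hours and 40 minutes leg 3 → 7:06 AM UTC.
Jakarta is UTC+7:00, so local arrival = 7:06 AM + 7:00 = 2:06 PM on Dec 11.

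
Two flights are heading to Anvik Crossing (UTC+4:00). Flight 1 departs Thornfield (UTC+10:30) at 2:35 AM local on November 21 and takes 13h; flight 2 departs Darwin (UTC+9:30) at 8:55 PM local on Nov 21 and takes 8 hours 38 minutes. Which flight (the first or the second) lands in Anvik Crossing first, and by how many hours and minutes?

the first, by 14 hours 58 minutes

Flight 1 in UTC: 2:35 AM − 10:30 = 4:05 PM on Nov 20.
+13 hours → arrive 5:05 AM UTC on Nov 21.
Flight 2 in UTC: 8:55 PM − 9:30 = 11:25 AM on Nov 21.
+8 hours 38 minutes → arrive 8:03 PM UTC on Nov 21.
Flight 1 lands earlier by 14 hours 58 minutes.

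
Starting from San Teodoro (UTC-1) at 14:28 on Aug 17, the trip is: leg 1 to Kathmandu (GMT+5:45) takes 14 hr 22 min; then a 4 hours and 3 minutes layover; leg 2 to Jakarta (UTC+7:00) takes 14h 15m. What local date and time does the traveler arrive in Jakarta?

Convert departure to UTC: 14:28 + 1:00 = 15:28 UTC on Aug 17.
Add 14 hours and 22 minutes leg 1 → 05:50 UTC (Aug 18).
Add 4 hours 3 minutes layover in Kathmandu → 09:53 UTC.
Add 14 hours 15 minutes leg 2 → 00:08 UTC (Aug 19).
Jakarta is UTC+7:00, so local arrival = 00:08 + 7:00 = 07:08 on Aug 19.

07:08 on August 19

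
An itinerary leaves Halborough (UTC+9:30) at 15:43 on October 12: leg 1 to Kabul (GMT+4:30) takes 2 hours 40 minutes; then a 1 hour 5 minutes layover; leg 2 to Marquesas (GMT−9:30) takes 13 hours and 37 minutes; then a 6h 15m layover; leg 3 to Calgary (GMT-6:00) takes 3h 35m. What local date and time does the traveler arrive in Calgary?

03:25 on October 13

Convert departure to UTC: 15:43 − 9:30 = 06:13 UTC on Oct 12.
Add 2 hours 40 minutes leg 1 → 08:53 UTC.
Add 1 hour 5 minutes layover in Kabul → 09:58 UTC.
Add 13 hours and 37 minutes leg 2 → 23:35 UTC.
Add 6 hours and 15 minutes layover in Marquesas → 05:50 UTC (Oct 13).
Add 3 hours and 35 minutes leg 3 → 09:25 UTC.
Calgary is UTC−6:00, so local arrival = 09:25 − 6:00 = 03:25 on Oct 13.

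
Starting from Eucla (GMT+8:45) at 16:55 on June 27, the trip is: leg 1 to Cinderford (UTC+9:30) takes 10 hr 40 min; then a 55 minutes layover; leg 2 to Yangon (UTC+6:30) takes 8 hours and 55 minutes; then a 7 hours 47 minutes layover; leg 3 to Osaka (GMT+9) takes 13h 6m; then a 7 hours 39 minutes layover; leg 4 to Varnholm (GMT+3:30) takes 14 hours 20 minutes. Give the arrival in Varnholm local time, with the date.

03:02 on June 30

Convert departure to UTC: 16:55 − 8:45 = 08:10 UTC on Jun 27.
Add 10 hours 40 minutes leg 1 → 18:50 UTC.
Add 55 minutes layover in Cinderford → 19:45 UTC.
Add 8 hours and 55 minutes leg 2 → 04:40 UTC (Jun 28).
Add 7 hours 47 minutes layover in Yangon → 12:27 UTC.
Add 13 hours and 6 minutes leg 3 → 01:33 UTC (Jun 29).
Add 7 hours 39 minutes layover in Osaka → 09:12 UTC.
Add 14 hours 20 minutes leg 4 → 23:32 UTC.
Varnholm is UTC+3:30, so local arrival = 23:32 + 3:30 = 03:02 on Jun 30.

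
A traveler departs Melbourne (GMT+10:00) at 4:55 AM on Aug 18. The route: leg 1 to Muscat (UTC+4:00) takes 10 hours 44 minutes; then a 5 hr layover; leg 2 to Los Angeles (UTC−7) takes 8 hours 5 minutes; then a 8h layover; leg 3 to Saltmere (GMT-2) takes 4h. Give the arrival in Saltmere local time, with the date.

Convert departure to UTC: 4:55 AM − 10:00 = 6:55 PM UTC on Aug 17.
Add 10 hours and 44 minutes leg 1 → 5:39 AM UTC (Aug 18).
Add 5 hours layover in Muscat → 10:39 AM UTC.
Add 8 hours 5 minutes leg 2 → 6:44 PM UTC.
Add 8 hours layover in Los Angeles → 2:44 AM UTC (Aug 19).
Add 4 hours leg 3 → 6:44 AM UTC.
Saltmere is UTC−2:00, so local arrival = 6:44 AM − 2:00 = 4:44 AM on Aug 19.

4:44 AM on August 19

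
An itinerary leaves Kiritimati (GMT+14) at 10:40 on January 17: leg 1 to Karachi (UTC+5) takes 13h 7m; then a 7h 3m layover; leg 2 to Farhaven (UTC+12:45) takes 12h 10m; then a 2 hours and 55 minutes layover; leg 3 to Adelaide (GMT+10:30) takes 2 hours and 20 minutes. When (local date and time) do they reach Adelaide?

Convert departure to UTC: 10:40 − 14:00 = 20:40 UTC on Jan 16.
Add 13 hours 7 minutes leg 1 → 09:47 UTC (Jan 17).
Add 7 hours 3 minutes layover in Karachi → 16:50 UTC.
Add 12 hours and 10 minutes leg 2 → 05:00 UTC (Jan 18).
Add 2 hours and 55 minutes layover in Farhaven → 07:55 UTC.
Add 2 hours 20 minutes leg 3 → 10:15 UTC.
Adelaide is UTC+10:30, so local arrival = 10:15 + 10:30 = 20:45 on Jan 18.

20:45 on January 18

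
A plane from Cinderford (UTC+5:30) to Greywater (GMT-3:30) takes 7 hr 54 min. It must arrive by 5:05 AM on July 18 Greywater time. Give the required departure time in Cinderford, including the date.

Target arrival in UTC: 5:05 AM + 3:30 = 8:35 AM on Jul 18.
Subtract 7 hours 54 minutes → departure 12:41 AM UTC on Jul 18.
Cinderford is UTC+5:30: 12:41 AM + 5:30 = 6:11 AM on Jul 18.

6:11 AM on Jul 18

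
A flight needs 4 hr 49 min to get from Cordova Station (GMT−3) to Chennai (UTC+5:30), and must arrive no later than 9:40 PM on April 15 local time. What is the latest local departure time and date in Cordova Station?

8:21 AM on Apr 15

Target arrival in UTC: 9:40 PM − 5:30 = 4:10 PM on Apr 15.
Subtract 4 hours and 49 minutes → departure 11:21 AM UTC on Apr 15.
Cordova Station is UTC−3:00: 11:21 AM − 3:00 = 8:21 AM on Apr 15.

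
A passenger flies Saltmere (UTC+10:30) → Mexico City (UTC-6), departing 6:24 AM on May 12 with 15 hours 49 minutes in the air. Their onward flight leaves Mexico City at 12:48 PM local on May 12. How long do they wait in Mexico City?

Convert departure to UTC: 6:24 AM − 10:30 = 7:54 PM UTC on May 11.
Add 15 hours and 49 minutes flight time → 11:43 AM UTC (May 12).
Mexico City is UTC−6:00, so local arrival = 11:43 AM − 6:00 = 5:43 AM on May 12.
Layover = 12:48 PM − 5:43 AM = 7 hours 5 minutes.

7 hours 5 minutes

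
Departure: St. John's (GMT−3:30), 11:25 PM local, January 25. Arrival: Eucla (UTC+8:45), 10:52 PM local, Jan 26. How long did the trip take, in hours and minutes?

Departure in UTC: 11:25 PM + 3:30 = 2:55 AM on Jan 26.
Arrival in UTC: 10:52 PM − 8:45 = 2:07 PM on Jan 26.
Elapsed = 2:07 PM − 2:55 AM = 11 hours 12 minutes.

11 hours 12 minutes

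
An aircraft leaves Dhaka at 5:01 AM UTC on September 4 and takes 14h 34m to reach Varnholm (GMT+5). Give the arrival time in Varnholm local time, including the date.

Departure is given in UTC: 5:01 AM on Sep 4.
Add 14 hours 34 minutes → 7:35 PM UTC.
Varnholm is UTC+5:00: 7:35 PM + 5:00 = 12:35 AM on Sep 5.

12:35 AM on Sep 5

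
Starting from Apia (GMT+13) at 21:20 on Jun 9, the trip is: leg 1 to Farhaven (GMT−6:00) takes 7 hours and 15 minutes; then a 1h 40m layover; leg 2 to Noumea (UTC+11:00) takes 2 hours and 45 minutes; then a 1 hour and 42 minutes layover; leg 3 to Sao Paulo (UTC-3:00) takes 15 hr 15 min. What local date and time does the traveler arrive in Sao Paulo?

Convert departure to UTC: 21:20 − 13:00 = 08:20 UTC on Jun 9.
Add 7 hours and 15 minutes leg 1 → 15:35 UTC.
Add 1 hour and 40 minutes layover in Farhaven → 17:15 UTC.
Add 2 hours and 45 minutes leg 2 → 20:00 UTC.
Add 1 hour 42 minutes layover in Noumea → 21:42 UTC.
Add 15 hours 15 minutes leg 3 → 12:57 UTC (Jun 10).
Sao Paulo is UTC−3:00, so local arrival = 12:57 − 3:00 = 09:57 on Jun 10.

09:57 on Jun 10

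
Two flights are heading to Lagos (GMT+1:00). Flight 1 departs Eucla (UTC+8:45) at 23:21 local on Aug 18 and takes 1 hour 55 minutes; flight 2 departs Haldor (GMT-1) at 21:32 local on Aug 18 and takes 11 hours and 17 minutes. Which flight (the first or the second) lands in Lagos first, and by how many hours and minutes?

the first, by 17 hours 18 minutes

Flight 1 in UTC: 23:21 − 8:45 = 14:36 on Aug 18.
+1 hour and 55 minutes → arrive 16:31 UTC on Aug 18.
Flight 2 in UTC: 21:32 + 1:00 = 22:32 on Aug 18.
+11 hours 17 minutes → arrive 09:49 UTC on Aug 19.
Flight 1 lands earlier by 17 hours 18 minutes.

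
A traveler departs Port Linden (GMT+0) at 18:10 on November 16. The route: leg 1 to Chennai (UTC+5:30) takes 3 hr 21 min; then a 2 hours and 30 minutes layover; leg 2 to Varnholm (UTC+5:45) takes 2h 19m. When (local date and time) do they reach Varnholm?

Port Linden is at UTC+0, so departure is already 18:10 UTC on Nov 16.
Add 3 hours and 21 minutes leg 1 → 21:31 UTC.
Add 2 hours 30 minutes layover in Chennai → 00:01 UTC (Nov 17).
Add 2 hours 19 minutes leg 2 → 02:20 UTC.
Varnholm is UTC+5:45, so local arrival = 02:20 + 5:45 = 08:05 on Nov 17.

08:05 on November 17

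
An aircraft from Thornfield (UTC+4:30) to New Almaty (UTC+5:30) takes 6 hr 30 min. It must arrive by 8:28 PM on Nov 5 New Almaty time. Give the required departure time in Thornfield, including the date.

Target arrival in UTC: 8:28 PM − 5:30 = 2:58 PM on Nov 5.
Subtract 6 hours and 30 minutes → departure 8:28 AM UTC on Nov 5.
Thornfield is UTC+4:30: 8:28 AM + 4:30 = 12:58 PM on Nov 5.

12:58 PM on Nov 5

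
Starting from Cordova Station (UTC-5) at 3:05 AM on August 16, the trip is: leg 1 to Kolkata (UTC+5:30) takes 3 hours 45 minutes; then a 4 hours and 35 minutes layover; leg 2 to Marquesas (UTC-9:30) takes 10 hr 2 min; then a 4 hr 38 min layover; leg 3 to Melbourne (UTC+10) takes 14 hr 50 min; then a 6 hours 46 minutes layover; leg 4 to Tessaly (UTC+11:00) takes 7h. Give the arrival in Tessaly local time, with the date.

10:41 PM on August 18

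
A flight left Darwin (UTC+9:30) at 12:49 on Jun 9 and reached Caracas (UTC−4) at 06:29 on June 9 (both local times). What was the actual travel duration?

7 hours 10 minutes

Caracas is 13:30 behind Darwin.
Clock-face elapsed time (ignoring zones) is −6 hours 20 minutes.
Actual elapsed = −6 hours 20 minutes + 13:30 = 7 hours 10 minutes.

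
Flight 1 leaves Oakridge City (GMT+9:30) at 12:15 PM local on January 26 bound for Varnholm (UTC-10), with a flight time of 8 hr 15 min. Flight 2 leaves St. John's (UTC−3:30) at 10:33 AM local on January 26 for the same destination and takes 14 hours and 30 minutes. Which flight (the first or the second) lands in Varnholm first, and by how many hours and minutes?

the first, by 17 hours 33 minutes

Flight 1 in UTC: 12:15 PM − 9:30 = 2:45 AM on Jan 26.
+8 hours 15 minutes → arrive 11:00 AM UTC on Jan 26.
Flight 2 in UTC: 10:33 AM + 3:30 = 2:03 PM on Jan 26.
+14 hours 30 minutes → arrive 4:33 AM UTC on Jan 27.
Flight 1 lands earlier by 17 hours 33 minutes.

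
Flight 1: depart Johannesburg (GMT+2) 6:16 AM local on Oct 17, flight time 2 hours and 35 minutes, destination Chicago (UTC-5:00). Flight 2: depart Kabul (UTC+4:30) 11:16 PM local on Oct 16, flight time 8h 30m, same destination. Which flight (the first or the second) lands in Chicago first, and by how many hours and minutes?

the second, by 3 hours 35 minutes

Flight 1 in UTC: 6:16 AM − 2:00 = 4:16 AM on Oct 17.
+2 hours and 35 minutes → arrive 6:51 AM UTC on Oct 17.
Flight 2 in UTC: 11:16 PM − 4:30 = 6:46 PM on Oct 16.
+8 hours 30 minutes → arrive 3:16 AM UTC on Oct 17.
Flight 2 lands earlier by 3 hours 35 minutes.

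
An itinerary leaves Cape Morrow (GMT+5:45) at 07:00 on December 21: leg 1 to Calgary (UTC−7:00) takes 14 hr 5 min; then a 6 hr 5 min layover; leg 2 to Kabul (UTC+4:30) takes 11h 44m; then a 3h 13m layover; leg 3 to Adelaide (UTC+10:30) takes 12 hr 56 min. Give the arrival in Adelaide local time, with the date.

11:48 on December 23

Convert departure to UTC: 07:00 − 5:45 = 01:15 UTC on Dec 21.
Add 14 hours 5 minutes leg 1 → 15:20 UTC.
Add 6 hours 5 minutes layover in Calgary → 21:25 UTC.
Add 11 hours and 44 minutes leg 2 → 09:09 UTC (Dec 22).
Add 3 hours 13 minutes layover in Kabul → 12:22 UTC.
Add 12 hours 56 minutes leg 3 → 01:18 UTC (Dec 23).
Adelaide is UTC+10:30, so local arrival = 01:18 + 10:30 = 11:48 on Dec 23.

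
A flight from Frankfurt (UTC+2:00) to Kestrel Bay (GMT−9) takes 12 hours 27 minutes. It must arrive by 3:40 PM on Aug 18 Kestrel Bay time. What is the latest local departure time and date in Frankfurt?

2:13 PM on Aug 18

Target arrival in UTC: 3:40 PM + 9:00 = 12:40 AM on Aug 19.
Subtract 12 hours and 27 minutes → departure 12:13 PM UTC on Aug 18.
Frankfurt is UTC+2:00: 12:13 PM + 2:00 = 2:13 PM on Aug 18.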